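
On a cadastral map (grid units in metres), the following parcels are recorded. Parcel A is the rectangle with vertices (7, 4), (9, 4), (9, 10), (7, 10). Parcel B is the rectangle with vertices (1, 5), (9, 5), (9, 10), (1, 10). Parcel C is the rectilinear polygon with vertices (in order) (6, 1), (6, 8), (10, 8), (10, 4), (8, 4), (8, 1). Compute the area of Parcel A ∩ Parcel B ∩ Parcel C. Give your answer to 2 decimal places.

The intersection is the polygon with vertices (7,5), (7,8), (9,8), (9,5).
By the shoelace formula its area is 6.00.

6.00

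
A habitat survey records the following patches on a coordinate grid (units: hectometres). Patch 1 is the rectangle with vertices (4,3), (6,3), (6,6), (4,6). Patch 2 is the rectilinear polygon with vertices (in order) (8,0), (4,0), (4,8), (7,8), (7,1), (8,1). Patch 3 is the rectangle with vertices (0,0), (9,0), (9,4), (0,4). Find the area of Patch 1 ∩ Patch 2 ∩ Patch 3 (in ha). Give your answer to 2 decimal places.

The intersection is the polygon with vertices (6,3), (4,3), (4,4), (6,4).
By the shoelace formula its area is 2.00.

2.00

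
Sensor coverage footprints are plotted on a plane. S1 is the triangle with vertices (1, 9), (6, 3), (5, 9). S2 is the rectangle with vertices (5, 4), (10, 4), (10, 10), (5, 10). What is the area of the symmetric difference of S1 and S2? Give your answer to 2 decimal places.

|S1| = 12, |S2| = 30, |S1∩S2| = 2.0667.
|S1 △ S2| = |S1| + |S2| − 2·|S1∩S2| = 12 + 30 − 4.1333 = 37.87.

37.87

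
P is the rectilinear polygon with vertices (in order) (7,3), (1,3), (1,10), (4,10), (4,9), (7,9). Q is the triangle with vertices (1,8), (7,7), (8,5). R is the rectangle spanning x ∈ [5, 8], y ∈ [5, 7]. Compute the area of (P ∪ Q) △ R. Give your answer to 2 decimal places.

|P ∪ Q| = 39.7857.
|(P ∪ Q) ∩ R| = 4.7857.
|(P ∪ Q) △ R| = 39.7857 + 6 − 9.5714 = 36.21.

36.21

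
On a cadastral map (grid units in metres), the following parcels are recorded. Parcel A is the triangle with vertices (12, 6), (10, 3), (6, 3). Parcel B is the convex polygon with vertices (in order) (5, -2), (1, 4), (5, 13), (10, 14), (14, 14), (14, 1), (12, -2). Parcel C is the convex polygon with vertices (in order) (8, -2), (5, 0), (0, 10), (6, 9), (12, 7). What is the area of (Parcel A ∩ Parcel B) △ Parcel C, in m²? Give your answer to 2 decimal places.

67.76

|Parcel A ∩ Parcel B| = 6.
|(Parcel A ∩ Parcel B) ∩ Parcel C| = 5.619.
|(Parcel A ∩ Parcel B) △ Parcel C| = 6 + 73 − 11.2381 = 67.76.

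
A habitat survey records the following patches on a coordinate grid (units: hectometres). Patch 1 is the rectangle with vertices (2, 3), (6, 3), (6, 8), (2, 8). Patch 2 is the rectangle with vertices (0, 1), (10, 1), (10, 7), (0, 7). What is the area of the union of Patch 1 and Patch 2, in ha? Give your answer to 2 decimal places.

64.00

By inclusion–exclusion:
Individual areas: |Patch 1| = 20, |Patch 2| = 60.
|Patch 1∩Patch 2|: x∈[2,6], y∈[3,7] → 4·4 = 16.
|Patch 1 ∪ Patch 2| = 80 − 16 = 64.00.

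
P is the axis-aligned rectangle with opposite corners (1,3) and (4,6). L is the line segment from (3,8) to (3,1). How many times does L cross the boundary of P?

The segment meets the boundary at (3,3), (3,6).

2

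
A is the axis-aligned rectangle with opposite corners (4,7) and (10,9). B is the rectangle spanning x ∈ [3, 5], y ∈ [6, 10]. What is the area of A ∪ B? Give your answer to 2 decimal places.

18.00

By inclusion–exclusion:
Individual areas: |A| = 12, |B| = 8.
|A∩B|: x∈[4,5], y∈[7,9] → 1·2 = 2.
|A ∪ B| = 20 − 2 = 18.00.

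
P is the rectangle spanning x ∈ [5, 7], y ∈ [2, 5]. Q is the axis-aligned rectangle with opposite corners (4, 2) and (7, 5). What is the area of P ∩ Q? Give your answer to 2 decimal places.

6.00

|P∩Q|: x∈[5,7], y∈[2,5] → 2·3 = 6.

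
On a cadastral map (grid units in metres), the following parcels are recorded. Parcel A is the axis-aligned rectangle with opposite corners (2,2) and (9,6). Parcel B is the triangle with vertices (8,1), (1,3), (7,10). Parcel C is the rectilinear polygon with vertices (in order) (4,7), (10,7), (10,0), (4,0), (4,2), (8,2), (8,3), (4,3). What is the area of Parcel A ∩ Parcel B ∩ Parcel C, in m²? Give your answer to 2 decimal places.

10.83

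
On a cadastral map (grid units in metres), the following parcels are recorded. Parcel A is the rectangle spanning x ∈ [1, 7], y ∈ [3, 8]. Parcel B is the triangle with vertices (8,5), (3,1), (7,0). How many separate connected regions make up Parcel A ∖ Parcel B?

1

Parcel A ∖ Parcel B is a single connected region.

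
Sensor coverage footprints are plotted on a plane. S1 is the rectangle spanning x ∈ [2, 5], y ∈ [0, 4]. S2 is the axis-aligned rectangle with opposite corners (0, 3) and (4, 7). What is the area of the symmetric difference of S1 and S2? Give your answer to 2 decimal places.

|S1∩S2|: x∈[2,4], y∈[3,4] → 2·1 = 2.
|S1 △ S2| = |S1| + |S2| − 2·|S1∩S2| = 12 + 16 − 4 = 24.00.

24.00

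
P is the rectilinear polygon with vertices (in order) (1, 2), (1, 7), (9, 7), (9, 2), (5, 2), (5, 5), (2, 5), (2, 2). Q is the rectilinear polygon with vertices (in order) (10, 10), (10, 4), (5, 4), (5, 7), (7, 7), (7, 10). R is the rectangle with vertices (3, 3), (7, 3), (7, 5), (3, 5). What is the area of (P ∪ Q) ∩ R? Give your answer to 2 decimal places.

4.00

|P ∪ Q| = 43.
|(P ∪ Q) ∩ R| = 4.00.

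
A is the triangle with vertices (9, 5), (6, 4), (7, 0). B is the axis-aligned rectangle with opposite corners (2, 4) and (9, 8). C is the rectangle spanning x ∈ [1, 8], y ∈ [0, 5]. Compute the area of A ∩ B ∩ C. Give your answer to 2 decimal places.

The intersection is the polygon with vertices (6,4), (8,4.667), (8,4).
By the shoelace formula its area is 0.67.

0.67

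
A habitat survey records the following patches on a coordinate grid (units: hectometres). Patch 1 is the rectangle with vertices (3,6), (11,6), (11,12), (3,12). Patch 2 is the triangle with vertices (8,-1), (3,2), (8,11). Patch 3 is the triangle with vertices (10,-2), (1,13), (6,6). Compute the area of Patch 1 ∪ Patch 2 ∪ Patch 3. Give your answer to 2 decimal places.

72.26

By inclusion–exclusion:
Individual areas: |Patch 1| = 48, |Patch 2| = 30, |Patch 3| = 6.
|Patch 1∩Patch 2| = 6.9444.
|Patch 1∩Patch 3| = 2.2667.
|Patch 2∩Patch 3| = 2.7713.
|Patch 1∩Patch 2∩Patch 3| = 0.2382.
|Patch 1 ∪ Patch 2 ∪ Patch 3| = 84 − 11.9824 + 0.2382 = 72.26.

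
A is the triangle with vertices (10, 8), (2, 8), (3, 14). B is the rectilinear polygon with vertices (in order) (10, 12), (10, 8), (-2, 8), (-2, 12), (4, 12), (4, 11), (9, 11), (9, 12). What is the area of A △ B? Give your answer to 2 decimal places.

|A| = 24, |B| = 43, |A∩B| = 19.4167.
|A △ B| = |A| + |B| − 2·|A∩B| = 24 + 43 − 38.8333 = 28.17.

28.17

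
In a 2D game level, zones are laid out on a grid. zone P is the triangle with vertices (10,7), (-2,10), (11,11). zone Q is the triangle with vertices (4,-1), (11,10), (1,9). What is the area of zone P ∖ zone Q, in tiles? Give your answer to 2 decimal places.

13.39

|zone P| = 25.5, |zone P∩zone Q| = 12.1121.
|zone P ∖ zone Q| = |zone P| − |zone P∩zone Q| = 25.5 − 12.1121 = 13.39.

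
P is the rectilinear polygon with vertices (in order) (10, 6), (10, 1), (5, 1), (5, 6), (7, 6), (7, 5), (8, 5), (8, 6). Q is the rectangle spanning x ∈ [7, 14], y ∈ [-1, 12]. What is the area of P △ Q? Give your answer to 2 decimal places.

87.00

|P| = 24, |Q| = 91, |P∩Q| = 14.
|P △ Q| = |P| + |Q| − 2·|P∩Q| = 24 + 91 − 28 = 87.00.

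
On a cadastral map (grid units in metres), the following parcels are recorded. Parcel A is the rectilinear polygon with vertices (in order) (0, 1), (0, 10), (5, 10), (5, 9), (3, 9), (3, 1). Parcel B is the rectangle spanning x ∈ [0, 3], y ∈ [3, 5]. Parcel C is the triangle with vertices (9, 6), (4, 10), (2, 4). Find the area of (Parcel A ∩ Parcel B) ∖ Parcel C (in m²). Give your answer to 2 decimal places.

5.31

|Parcel A ∩ Parcel B| = 6.
|(Parcel A ∩ Parcel B) ∩ Parcel C| = 0.6905.
|(Parcel A ∩ Parcel B) ∖ Parcel C| = 6 − 0.6905 = 5.31.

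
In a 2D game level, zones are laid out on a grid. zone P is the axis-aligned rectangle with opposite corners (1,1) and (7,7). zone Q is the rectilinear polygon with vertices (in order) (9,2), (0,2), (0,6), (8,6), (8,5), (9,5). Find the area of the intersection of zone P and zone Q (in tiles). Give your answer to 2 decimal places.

The intersection is the polygon with vertices (7,2), (1,2), (1,6), (7,6).
By the shoelace formula its area is 24.00.

24.00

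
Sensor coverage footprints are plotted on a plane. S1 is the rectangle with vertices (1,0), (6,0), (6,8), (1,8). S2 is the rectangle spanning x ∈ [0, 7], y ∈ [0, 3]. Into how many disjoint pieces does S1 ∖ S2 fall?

S1 ∖ S2 is a single connected region.

1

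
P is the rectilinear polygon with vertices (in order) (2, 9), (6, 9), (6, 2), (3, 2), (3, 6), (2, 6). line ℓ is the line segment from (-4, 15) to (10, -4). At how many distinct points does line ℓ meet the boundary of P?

The segment meets the boundary at (5.579,2), (3,5.5), (2.632,6), (2,6.857).

4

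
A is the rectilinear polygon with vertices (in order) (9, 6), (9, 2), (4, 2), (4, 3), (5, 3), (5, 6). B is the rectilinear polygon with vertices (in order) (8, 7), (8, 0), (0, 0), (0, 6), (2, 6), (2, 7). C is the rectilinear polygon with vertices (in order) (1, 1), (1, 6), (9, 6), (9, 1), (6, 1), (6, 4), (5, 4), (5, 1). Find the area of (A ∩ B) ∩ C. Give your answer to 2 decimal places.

11.00

|A ∩ B| = 13.
|(A ∩ B) ∩ C| = 11.00.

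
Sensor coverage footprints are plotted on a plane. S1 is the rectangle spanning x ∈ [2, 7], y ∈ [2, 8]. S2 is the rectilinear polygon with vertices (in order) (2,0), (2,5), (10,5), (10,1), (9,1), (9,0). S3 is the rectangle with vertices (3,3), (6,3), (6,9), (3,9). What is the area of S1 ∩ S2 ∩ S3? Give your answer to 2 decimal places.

6.00

The intersection is the polygon with vertices (6,5), (6,3), (3,3), (3,5).
By the shoelace formula its area is 6.00.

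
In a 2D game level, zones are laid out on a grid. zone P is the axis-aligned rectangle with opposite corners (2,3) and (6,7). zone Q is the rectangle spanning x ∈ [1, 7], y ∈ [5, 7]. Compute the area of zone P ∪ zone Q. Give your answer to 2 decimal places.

By inclusion–exclusion:
Individual areas: |zone P| = 16, |zone Q| = 12.
|zone P∩zone Q|: x∈[2,6], y∈[5,7] → 4·2 = 8.
|zone P ∪ zone Q| = 28 − 8 = 20.00.

20.00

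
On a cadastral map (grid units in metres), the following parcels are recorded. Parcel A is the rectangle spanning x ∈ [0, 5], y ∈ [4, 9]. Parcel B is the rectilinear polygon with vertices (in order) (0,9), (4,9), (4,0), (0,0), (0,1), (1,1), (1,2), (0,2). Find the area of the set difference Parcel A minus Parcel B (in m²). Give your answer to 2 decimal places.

5.00

|Parcel A| = 25, |Parcel A∩Parcel B| = 20.
|Parcel A ∖ Parcel B| = |Parcel A| − |Parcel A∩Parcel B| = 25 − 20 = 5.00.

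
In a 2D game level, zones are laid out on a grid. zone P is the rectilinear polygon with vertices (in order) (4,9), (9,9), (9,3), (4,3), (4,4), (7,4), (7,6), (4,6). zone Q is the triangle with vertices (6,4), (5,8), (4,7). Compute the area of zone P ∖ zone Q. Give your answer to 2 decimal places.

|zone P| = 24, |zone P∩zone Q| = 1.6667.
|zone P ∖ zone Q| = |zone P| − |zone P∩zone Q| = 24 − 1.6667 = 22.33.

22.33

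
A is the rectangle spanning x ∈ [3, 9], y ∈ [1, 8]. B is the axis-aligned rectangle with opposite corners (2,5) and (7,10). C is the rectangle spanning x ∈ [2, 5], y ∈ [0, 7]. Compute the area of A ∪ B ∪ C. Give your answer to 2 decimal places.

62.00

By inclusion–exclusion:
Individual areas: |A| = 42, |B| = 25, |C| = 21.
|A∩B|: x∈[3,7], y∈[5,8] → 4·3 = 12.
|A∩C|: x∈[3,5], y∈[1,7] → 2·6 = 12.
|B∩C|: x∈[2,5], y∈[5,7] → 3·2 = 6.
|A∩B∩C| = 4.
|A ∪ B ∪ C| = 88 − 30 + 4 = 62.00.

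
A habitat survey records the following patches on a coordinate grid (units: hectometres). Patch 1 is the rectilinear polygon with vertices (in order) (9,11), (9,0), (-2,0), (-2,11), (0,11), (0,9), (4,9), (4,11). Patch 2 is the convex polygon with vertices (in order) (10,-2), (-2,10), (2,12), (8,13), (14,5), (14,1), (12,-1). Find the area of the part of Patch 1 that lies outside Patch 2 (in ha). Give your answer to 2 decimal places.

|Patch 1| = 113, |Patch 1∩Patch 2| = 62.
|Patch 1 ∖ Patch 2| = |Patch 1| − |Patch 1∩Patch 2| = 113 − 62 = 51.00.

51.00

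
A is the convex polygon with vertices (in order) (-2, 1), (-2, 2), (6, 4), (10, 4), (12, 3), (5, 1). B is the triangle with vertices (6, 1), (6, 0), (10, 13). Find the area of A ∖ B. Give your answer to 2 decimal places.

|A| = 26, |A∩B| = 0.6977.
|A ∖ B| = |A| − |A∩B| = 26 − 0.6977 = 25.30.

25.30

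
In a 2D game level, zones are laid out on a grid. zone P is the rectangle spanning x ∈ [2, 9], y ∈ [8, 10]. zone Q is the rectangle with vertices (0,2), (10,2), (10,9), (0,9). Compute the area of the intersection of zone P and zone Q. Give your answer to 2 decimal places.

7.00

|zone P∩zone Q|: x∈[2,9], y∈[8,9] → 7·1 = 7.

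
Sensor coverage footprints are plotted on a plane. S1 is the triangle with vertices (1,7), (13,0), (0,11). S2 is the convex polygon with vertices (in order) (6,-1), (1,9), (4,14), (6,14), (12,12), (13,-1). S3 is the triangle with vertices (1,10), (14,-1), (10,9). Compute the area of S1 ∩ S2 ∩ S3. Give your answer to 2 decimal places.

1.73

The intersection is the polygon with vertices (1.459,9.765), (12.918,0.07), (12.919,0.047), (12.415,0.342), (1.398,9.663).
By the shoelace formula its area is 1.73.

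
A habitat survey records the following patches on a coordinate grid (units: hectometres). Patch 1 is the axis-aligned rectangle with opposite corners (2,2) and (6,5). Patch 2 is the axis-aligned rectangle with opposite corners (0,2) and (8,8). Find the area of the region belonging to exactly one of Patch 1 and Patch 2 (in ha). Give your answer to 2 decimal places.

36.00

|Patch 1∩Patch 2|: x∈[2,6], y∈[2,5] → 4·3 = 12.
|Patch 1 △ Patch 2| = |Patch 1| + |Patch 2| − 2·|Patch 1∩Patch 2| = 12 + 48 − 24 = 36.00.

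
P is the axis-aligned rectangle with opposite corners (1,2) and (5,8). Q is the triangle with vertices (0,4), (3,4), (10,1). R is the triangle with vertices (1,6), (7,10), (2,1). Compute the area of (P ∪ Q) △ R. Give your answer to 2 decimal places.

|P ∪ Q| = 25.7571.
|(P ∪ Q) ∩ R| = 14.0222.
|(P ∪ Q) △ R| = 25.7571 + 17 − 28.0444 = 14.71.

14.71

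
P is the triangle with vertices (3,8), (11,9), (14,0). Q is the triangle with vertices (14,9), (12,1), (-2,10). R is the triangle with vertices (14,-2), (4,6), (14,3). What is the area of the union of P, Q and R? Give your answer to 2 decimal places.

79.42

By inclusion–exclusion:
Individual areas: |P| = 37.5, |Q| = 65, |R| = 25.
|P∩Q| = 34.7184.
|P∩R| = 8.8652.
|Q∩R| = 10.6444.
|P∩Q∩R| = 6.1507.
|P ∪ Q ∪ R| = 127.5 − 54.228 + 6.1507 = 79.42.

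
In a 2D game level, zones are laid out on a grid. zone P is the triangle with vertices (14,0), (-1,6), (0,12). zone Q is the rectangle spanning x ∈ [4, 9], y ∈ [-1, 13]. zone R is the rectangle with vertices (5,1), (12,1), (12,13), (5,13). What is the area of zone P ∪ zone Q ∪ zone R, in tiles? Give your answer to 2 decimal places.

132.11

By inclusion–exclusion:
Individual areas: |zone P| = 48, |zone Q| = 70, |zone R| = 84.
|zone P∩zone Q| = 17.1429.
|zone P∩zone R| = 17.55.
|zone Q∩zone R|: x∈[5,9], y∈[1,13] → 4·12 = 48.
|zone P∩zone Q∩zone R| = 12.8.
|zone P ∪ zone Q ∪ zone R| = 202 − 82.6929 + 12.8 = 132.11.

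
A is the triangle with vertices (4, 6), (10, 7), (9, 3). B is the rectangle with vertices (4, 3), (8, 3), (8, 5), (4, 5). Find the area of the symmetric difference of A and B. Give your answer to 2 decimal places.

|A| = 11.5, |B| = 8, |A∩B| = 1.6333.
|A △ B| = |A| + |B| − 2·|A∩B| = 11.5 + 8 − 3.2667 = 16.23.

16.23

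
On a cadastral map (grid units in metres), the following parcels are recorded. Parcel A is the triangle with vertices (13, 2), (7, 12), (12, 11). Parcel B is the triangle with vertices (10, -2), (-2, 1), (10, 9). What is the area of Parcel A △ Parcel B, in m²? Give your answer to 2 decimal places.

|Parcel A| = 22, |Parcel B| = 66, |Parcel A∩Parcel B| = 0.8571.
|Parcel A △ Parcel B| = |Parcel A| + |Parcel B| − 2·|Parcel A∩Parcel B| = 22 + 66 − 1.7143 = 86.29.

86.29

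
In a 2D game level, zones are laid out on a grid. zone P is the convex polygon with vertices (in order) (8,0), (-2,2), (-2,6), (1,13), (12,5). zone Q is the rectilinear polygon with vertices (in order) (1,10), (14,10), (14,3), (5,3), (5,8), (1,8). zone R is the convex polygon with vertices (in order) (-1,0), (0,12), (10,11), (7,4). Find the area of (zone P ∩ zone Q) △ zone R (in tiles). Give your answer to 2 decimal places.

|zone P ∩ zone Q| = 38.2125.
|(zone P ∩ zone Q) ∩ zone R| = 23.2333.
|(zone P ∩ zone Q) △ zone R| = 38.2125 + 82.5 − 46.4666 = 74.25.

74.25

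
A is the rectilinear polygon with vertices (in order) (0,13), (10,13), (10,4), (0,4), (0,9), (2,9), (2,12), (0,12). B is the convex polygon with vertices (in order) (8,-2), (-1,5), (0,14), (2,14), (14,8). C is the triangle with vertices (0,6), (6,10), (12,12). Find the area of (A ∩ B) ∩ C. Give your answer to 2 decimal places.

The region (A ∩ B) ∩ C is the polygon with vertices (9,10.5), (0,6), (6,10), (8.4,10.8).
By the shoelace formula its area is 5.10.

5.10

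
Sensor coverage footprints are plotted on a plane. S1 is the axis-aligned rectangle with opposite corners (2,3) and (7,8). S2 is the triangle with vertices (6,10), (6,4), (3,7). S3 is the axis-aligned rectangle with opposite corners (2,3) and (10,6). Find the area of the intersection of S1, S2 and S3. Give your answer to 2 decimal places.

The intersection is the polygon with vertices (6,4), (4,6), (6,6).
By the shoelace formula its area is 2.00.

2.00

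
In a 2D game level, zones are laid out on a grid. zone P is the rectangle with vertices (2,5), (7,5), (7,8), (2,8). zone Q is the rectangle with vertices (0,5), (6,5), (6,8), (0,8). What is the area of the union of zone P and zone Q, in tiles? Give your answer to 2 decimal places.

21.00

By inclusion–exclusion:
Individual areas: |zone P| = 15, |zone Q| = 18.
|zone P∩zone Q|: x∈[2,6], y∈[5,8] → 4·3 = 12.
|zone P ∪ zone Q| = 33 − 12 = 21.00.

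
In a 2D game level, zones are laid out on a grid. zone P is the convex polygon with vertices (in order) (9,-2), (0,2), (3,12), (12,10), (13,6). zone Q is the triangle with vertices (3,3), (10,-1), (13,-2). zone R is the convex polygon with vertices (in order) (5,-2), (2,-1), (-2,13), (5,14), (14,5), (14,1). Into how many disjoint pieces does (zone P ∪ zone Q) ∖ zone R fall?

(zone P ∪ zone Q) ∖ zone R splits into 3 disjoint pieces (area 1.4475, area 7.2857, area 2.5706).

3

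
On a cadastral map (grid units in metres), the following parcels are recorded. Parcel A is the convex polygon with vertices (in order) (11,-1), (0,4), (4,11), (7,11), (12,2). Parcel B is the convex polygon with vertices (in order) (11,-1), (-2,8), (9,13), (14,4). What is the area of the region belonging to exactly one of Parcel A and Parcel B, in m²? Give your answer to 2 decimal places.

55.69

|Parcel A| = 78.5, |Parcel B| = 108, |Parcel A∩Parcel B| = 65.4052.
|Parcel A △ Parcel B| = |Parcel A| + |Parcel B| − 2·|Parcel A∩Parcel B| = 78.5 + 108 − 130.8104 = 55.69.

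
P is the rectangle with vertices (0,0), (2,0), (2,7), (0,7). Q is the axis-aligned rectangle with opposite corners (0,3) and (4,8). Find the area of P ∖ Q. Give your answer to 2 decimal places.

|P∩Q|: x∈[0,2], y∈[3,7] → 2·4 = 8.
|P| = 14.
|P ∖ Q| = |P| − |P∩Q| = 14 − 8 = 6.00.

6.00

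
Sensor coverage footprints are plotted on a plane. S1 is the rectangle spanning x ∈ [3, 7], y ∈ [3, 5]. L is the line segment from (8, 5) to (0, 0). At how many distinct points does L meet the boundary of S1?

The segment meets the boundary at (4.8,3), (7,4.375).

2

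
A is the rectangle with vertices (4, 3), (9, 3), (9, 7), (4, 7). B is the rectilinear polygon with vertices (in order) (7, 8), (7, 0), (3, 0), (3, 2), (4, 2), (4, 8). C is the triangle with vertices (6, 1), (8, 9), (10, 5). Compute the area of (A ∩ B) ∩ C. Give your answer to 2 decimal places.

0.50

The region (A ∩ B) ∩ C is the polygon with vertices (7,3), (6.5,3), (7,5).
By the shoelace formula its area is 0.50.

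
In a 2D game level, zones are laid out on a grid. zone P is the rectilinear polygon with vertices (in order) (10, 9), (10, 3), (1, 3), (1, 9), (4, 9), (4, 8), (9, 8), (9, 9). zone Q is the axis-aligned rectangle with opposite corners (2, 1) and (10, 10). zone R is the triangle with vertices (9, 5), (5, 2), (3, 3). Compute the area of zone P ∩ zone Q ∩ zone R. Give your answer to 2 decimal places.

3.33

The intersection is the polygon with vertices (3,3), (9,5), (6.333,3).
By the shoelace formula its area is 3.33.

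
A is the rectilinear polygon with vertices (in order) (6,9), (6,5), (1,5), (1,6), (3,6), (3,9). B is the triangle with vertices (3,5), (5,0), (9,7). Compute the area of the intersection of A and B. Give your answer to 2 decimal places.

1.50

The intersection is the polygon with vertices (6,5), (3,5), (6,6).
By the shoelace formula its area is 1.50.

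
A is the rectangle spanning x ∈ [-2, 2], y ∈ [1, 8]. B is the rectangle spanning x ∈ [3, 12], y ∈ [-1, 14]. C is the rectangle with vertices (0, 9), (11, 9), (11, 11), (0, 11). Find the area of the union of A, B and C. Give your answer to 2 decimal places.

169.00

By inclusion–exclusion:
Individual areas: |A| = 28, |B| = 135, |C| = 22.
|A∩B| = 0 (no overlap).
|A∩C| = 0 (no overlap).
|B∩C|: x∈[3,11], y∈[9,11] → 8·2 = 16.
|A∩B∩C| = 0.
|A ∪ B ∪ C| = 185 − 16 + 0 = 169.00.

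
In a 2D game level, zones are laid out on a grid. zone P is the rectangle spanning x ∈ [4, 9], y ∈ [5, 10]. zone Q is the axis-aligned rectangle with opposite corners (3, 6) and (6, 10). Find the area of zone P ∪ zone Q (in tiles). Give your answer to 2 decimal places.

29.00

By inclusion–exclusion:
Individual areas: |zone P| = 25, |zone Q| = 12.
|zone P∩zone Q|: x∈[4,6], y∈[6,10] → 2·4 = 8.
|zone P ∪ zone Q| = 37 − 8 = 29.00.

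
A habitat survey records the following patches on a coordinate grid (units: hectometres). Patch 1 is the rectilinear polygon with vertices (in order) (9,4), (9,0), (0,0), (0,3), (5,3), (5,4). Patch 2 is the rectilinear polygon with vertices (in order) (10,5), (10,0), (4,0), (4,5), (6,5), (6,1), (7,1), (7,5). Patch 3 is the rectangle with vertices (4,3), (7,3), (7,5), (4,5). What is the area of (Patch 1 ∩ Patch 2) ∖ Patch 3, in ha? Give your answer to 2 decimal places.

|Patch 1 ∩ Patch 2| = 16.
|(Patch 1 ∩ Patch 2) ∩ Patch 3| = 1.
|(Patch 1 ∩ Patch 2) ∖ Patch 3| = 16 − 1 = 15.00.

15.00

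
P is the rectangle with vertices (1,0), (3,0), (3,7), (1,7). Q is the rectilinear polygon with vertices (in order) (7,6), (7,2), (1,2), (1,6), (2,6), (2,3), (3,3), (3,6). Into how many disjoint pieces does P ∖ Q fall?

P ∖ Q splits into 2 disjoint pieces (area 4, area 5).

2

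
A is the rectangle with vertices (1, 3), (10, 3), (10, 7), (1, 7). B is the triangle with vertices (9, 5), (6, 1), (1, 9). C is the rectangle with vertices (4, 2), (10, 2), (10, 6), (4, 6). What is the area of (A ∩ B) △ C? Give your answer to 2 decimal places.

16.40

|A ∩ B| = 16.5.
|(A ∩ B) ∩ C| = 12.05.
|(A ∩ B) △ C| = 16.5 + 24 − 24.1 = 16.40.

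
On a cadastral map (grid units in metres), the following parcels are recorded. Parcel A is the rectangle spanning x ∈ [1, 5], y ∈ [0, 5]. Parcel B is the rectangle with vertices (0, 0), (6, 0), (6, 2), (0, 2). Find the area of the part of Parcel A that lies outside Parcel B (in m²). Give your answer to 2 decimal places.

|Parcel A∩Parcel B|: x∈[1,5], y∈[0,2] → 4·2 = 8.
|Parcel A| = 20.
|Parcel A ∖ Parcel B| = |Parcel A| − |Parcel A∩Parcel B| = 20 − 8 = 12.00.

12.00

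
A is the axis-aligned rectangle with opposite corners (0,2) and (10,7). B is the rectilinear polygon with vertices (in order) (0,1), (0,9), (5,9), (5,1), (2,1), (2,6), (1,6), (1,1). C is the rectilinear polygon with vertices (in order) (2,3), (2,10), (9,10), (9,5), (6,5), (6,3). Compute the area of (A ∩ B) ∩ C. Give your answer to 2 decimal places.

The region (A ∩ B) ∩ C is the polygon with vertices (5,3), (2,3), (2,6), (2,7), (5,7).
By the shoelace formula its area is 12.00.

12.00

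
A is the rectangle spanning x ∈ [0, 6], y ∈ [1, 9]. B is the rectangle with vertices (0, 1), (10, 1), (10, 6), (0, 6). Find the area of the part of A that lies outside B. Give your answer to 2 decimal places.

|A∩B|: x∈[0,6], y∈[1,6] → 6·5 = 30.
|A| = 48.
|A ∖ B| = |A| − |A∩B| = 48 − 30 = 18.00.

18.00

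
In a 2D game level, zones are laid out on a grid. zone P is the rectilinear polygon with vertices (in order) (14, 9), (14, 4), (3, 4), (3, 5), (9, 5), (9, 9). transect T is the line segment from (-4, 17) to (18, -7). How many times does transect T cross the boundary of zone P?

2

The segment meets the boundary at (7.917,4), (7,5).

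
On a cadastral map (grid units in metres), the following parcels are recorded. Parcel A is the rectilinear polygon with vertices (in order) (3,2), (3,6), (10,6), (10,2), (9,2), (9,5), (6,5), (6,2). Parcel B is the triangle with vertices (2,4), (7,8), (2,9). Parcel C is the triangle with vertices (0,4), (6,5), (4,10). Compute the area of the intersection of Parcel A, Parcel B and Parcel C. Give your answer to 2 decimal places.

The intersection is the polygon with vertices (4.5,6), (3,4.8), (3,6).
By the shoelace formula its area is 0.90.

0.90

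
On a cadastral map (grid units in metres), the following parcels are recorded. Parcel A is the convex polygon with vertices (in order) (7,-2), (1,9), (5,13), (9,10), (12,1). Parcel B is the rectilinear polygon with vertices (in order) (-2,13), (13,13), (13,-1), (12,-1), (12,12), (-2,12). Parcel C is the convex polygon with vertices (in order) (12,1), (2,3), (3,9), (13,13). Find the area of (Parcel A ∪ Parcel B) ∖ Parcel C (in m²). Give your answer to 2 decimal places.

49.94

|Parcel A ∪ Parcel B| = 114.8333.
|(Parcel A ∪ Parcel B) ∩ Parcel C| = 64.8914.
|(Parcel A ∪ Parcel B) ∖ Parcel C| = 114.8333 − 64.8914 = 49.94.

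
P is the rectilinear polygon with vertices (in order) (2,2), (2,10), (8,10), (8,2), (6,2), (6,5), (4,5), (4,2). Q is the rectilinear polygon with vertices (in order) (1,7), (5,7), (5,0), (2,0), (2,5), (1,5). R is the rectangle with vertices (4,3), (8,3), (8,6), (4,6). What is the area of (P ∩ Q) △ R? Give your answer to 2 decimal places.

|P ∩ Q| = 12.
|(P ∩ Q) ∩ R| = 1.
|(P ∩ Q) △ R| = 12 + 12 − 2 = 22.00.

22.00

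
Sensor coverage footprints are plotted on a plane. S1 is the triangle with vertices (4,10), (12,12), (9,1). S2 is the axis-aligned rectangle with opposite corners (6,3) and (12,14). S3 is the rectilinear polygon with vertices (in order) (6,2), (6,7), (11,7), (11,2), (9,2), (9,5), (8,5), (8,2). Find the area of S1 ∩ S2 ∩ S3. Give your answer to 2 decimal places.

11.15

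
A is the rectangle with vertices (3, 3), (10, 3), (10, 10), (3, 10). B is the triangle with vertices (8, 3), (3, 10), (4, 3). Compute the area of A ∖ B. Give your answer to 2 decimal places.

35.00

|A| = 49, |A∩B| = 14.
|A ∖ B| = |A| − |A∩B| = 49 − 14 = 35.00.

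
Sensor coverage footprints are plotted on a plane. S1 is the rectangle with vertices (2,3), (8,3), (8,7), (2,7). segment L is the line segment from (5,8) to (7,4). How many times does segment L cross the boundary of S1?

The segment meets the boundary at (5.5,7).

1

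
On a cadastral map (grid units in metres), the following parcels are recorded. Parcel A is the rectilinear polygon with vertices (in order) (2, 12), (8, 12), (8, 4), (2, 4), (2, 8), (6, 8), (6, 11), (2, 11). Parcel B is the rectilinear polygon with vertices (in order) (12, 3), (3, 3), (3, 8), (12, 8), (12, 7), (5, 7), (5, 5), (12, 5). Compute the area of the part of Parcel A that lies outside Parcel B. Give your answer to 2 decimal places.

|Parcel A| = 36, |Parcel A∩Parcel B| = 14.
|Parcel A ∖ Parcel B| = |Parcel A| − |Parcel A∩Parcel B| = 36 − 14 = 22.00.

22.00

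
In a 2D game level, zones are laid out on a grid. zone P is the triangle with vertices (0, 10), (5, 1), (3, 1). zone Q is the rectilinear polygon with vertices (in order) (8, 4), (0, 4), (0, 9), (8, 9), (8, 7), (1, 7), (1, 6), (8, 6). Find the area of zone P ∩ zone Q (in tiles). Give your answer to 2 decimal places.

3.11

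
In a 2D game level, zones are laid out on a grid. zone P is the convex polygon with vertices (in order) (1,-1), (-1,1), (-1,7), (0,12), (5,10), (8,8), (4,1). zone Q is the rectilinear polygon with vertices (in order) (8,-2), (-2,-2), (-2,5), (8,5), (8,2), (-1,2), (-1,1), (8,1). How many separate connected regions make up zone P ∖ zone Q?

2

zone P ∖ zone Q splits into 2 disjoint pieces (area 5.2857, area 43.9286).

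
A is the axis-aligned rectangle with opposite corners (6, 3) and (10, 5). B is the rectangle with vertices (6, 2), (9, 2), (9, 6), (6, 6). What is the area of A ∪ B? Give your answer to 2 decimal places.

14.00

By inclusion–exclusion:
Individual areas: |A| = 8, |B| = 12.
|A∩B|: x∈[6,9], y∈[3,5] → 3·2 = 6.
|A ∪ B| = 20 − 6 = 14.00.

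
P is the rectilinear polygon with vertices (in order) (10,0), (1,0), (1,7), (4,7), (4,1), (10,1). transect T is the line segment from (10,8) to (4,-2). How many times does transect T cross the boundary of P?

2

The segment meets the boundary at (5.2,0), (5.8,1).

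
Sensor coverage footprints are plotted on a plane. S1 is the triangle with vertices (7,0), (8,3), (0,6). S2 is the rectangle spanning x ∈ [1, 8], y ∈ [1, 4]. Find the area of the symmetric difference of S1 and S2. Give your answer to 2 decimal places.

|S1| = 13.5, |S2| = 21, |S1∩S2| = 9.75.
|S1 △ S2| = |S1| + |S2| − 2·|S1∩S2| = 13.5 + 21 − 19.5 = 15.00.

15.00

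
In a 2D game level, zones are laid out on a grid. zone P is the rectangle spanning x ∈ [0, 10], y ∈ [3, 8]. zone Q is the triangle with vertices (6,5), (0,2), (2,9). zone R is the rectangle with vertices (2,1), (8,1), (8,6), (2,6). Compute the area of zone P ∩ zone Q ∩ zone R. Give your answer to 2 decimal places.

7.50

The intersection is the polygon with vertices (6,5), (2,3), (2,6), (5,6).
By the shoelace formula its area is 7.50.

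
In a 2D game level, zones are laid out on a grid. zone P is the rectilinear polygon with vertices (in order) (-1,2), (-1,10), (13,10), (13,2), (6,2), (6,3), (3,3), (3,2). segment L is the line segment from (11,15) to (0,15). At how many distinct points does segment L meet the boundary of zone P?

0

The segment lies entirely outside zone P and never meets its boundary.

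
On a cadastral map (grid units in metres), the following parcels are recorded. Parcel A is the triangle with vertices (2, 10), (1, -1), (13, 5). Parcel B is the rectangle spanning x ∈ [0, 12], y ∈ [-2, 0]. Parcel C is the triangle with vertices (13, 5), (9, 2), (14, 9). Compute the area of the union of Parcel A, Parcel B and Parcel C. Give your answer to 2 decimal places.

90.61

By inclusion–exclusion:
Individual areas: |Parcel A| = 63, |Parcel B| = 24, |Parcel C| = 6.5.
|Parcel A∩Parcel B| = 0.9545.
|Parcel A∩Parcel C| = 1.933.
|Parcel B∩Parcel C| = 0.
|Parcel A∩Parcel B∩Parcel C| = 0.
|Parcel A ∪ Parcel B ∪ Parcel C| = 93.5 − 2.8876 + 0 = 90.61.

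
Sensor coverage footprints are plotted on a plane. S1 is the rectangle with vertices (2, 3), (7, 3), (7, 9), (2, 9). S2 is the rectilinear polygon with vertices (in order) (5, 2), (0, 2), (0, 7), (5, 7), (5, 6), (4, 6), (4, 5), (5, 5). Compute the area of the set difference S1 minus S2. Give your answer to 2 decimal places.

19.00

|S1| = 30, |S1∩S2| = 11.
|S1 ∖ S2| = |S1| − |S1∩S2| = 30 − 11 = 19.00.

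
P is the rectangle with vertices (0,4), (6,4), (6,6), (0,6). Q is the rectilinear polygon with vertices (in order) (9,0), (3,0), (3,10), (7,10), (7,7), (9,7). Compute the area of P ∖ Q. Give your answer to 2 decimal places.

|P| = 12, |P∩Q| = 6.
|P ∖ Q| = |P| − |P∩Q| = 12 − 6 = 6.00.

6.00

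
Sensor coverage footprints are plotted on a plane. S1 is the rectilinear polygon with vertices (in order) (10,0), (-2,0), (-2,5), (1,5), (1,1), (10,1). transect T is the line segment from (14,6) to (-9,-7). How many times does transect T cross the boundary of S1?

The segment meets the boundary at (3.385,0), (5.154,1).

2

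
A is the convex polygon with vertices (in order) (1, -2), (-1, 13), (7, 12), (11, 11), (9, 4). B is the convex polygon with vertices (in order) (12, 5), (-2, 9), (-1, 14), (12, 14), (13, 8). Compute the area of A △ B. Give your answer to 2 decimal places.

|A| = 112, |B| = 100, |A∩B| = 56.4143.
|A △ B| = |A| + |B| − 2·|A∩B| = 112 + 100 − 112.8287 = 99.17.

99.17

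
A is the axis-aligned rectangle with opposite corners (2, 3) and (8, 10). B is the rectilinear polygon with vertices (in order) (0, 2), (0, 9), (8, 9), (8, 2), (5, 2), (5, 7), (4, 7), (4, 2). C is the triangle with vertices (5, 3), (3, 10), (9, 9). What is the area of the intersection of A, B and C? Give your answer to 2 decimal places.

14.14

The intersection is the polygon with vertices (5,7), (4,7), (4,6.5), (3.286,9), (8,9), (8,7.5), (5,3).
By the shoelace formula its area is 14.14.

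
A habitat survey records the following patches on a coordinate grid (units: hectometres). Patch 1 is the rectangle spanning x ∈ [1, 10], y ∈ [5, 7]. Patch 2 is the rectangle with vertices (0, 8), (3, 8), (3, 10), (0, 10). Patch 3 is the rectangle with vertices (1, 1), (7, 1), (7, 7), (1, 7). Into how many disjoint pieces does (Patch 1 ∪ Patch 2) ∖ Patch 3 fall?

(Patch 1 ∪ Patch 2) ∖ Patch 3 splits into 2 disjoint pieces (area 6, area 6).

2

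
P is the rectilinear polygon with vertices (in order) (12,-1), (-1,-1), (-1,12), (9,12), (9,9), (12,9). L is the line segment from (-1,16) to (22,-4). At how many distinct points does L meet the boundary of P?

The segment meets the boundary at (12,4.696), (3.6,12).

2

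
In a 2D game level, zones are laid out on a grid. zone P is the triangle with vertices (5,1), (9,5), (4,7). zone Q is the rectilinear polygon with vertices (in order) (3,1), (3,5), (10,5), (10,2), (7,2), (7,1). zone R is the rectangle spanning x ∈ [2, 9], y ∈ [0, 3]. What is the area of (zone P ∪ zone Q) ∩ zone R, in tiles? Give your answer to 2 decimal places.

10.00

The region (zone P ∪ zone Q) ∩ zone R is the polygon with vertices (7,2), (7,1), (5,1), (3,1), (3,3), (9,3), (9,2).
By the shoelace formula its area is 10.00.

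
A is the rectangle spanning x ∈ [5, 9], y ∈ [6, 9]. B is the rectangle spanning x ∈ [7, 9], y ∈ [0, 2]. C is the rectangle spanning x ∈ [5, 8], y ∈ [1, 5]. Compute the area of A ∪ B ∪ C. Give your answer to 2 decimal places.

27.00

By inclusion–exclusion:
Individual areas: |A| = 12, |B| = 4, |C| = 12.
|A∩B| = 0 (no overlap).
|A∩C| = 0 (no overlap).
|B∩C|: x∈[7,8], y∈[1,2] → 1·1 = 1.
|A∩B∩C| = 0.
|A ∪ B ∪ C| = 28 − 1 + 0 = 27.00.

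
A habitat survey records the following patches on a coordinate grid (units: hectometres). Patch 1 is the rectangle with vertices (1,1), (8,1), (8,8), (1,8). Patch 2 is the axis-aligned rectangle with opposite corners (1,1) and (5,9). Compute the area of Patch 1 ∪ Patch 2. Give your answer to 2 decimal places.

By inclusion–exclusion:
Individual areas: |Patch 1| = 49, |Patch 2| = 32.
|Patch 1∩Patch 2|: x∈[1,5], y∈[1,8] → 4·7 = 28.
|Patch 1 ∪ Patch 2| = 81 − 28 = 53.00.

53.00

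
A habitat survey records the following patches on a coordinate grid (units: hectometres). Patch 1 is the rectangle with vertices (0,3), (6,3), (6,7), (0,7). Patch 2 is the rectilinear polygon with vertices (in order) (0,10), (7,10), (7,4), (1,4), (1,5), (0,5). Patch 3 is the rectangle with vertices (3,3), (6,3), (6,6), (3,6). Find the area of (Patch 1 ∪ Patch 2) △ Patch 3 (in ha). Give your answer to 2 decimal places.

39.00

|Patch 1 ∪ Patch 2| = 48.
|(Patch 1 ∪ Patch 2) ∩ Patch 3| = 9.
|(Patch 1 ∪ Patch 2) △ Patch 3| = 48 + 9 − 18 = 39.00.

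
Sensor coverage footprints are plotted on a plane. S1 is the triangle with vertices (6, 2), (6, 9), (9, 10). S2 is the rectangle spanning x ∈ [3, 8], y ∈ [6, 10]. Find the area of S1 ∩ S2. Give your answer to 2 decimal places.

6.33

The intersection is the polygon with vertices (6,9), (8,9.667), (8,7.333), (7.5,6), (6,6).
By the shoelace formula its area is 6.33.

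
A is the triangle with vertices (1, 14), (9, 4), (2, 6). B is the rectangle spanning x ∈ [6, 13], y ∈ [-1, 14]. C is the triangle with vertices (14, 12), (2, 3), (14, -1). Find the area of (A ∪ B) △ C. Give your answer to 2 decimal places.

|A ∪ B| = 127.6607.
|(A ∪ B) ∩ C| = 57.5055.
|(A ∪ B) △ C| = 127.6607 + 78 − 115.0111 = 90.65.

90.65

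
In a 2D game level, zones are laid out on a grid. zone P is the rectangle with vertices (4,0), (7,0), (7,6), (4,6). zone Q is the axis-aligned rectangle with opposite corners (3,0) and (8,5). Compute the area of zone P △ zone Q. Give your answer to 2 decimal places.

13.00

|zone P∩zone Q|: x∈[4,7], y∈[0,5] → 3·5 = 15.
|zone P △ zone Q| = |zone P| + |zone Q| − 2·|zone P∩zone Q| = 18 + 25 − 30 = 13.00.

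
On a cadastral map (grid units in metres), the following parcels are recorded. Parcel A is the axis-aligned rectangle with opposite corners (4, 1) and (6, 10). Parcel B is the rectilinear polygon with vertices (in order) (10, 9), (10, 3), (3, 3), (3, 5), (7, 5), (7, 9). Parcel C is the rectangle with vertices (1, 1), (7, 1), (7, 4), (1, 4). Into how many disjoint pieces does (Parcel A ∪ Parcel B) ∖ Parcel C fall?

(Parcel A ∪ Parcel B) ∖ Parcel C is a single connected region.

1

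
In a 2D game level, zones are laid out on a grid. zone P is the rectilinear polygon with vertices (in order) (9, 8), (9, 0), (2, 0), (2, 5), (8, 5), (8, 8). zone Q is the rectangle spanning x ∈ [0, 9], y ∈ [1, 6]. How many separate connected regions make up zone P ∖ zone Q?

zone P ∖ zone Q splits into 2 disjoint pieces (area 2, area 7).

2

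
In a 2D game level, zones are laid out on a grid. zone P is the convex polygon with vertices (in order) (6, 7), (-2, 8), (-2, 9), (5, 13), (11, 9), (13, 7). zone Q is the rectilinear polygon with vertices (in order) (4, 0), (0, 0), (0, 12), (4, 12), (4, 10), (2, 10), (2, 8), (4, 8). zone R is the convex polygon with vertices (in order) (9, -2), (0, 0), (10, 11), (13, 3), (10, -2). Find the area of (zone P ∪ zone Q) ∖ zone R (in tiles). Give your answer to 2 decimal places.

|zone P ∪ zone Q| = 83.0179.
|(zone P ∪ zone Q) ∩ zone R| = 18.1251.
|(zone P ∪ zone Q) ∖ zone R| = 83.0179 − 18.1251 = 64.89.

64.89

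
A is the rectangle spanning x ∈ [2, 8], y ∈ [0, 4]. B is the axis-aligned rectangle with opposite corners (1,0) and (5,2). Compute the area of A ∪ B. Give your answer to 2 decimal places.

By inclusion–exclusion:
Individual areas: |A| = 24, |B| = 8.
|A∩B|: x∈[2,5], y∈[0,2] → 3·2 = 6.
|A ∪ B| = 32 − 6 = 26.00.

26.00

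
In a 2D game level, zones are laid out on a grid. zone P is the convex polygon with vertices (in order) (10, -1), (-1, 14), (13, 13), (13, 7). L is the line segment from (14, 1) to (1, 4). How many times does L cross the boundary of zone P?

2

The segment meets the boundary at (7.42,2.519), (11.009,1.69).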